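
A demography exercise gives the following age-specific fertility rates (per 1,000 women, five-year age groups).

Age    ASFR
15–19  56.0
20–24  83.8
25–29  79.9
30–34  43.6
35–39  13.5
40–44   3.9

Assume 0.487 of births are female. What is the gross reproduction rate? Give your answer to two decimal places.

Proportion female at birth = 0.487.
Sum of ASFRs = 56.0 + 83.8 + 79.9 + 43.6 + 13.5 + 3.9 = 280.7
TFR = 5 × 280.7 / 1000 = 1.4035
GRR = 0.487 × 1.4035 = 0.68350

0.68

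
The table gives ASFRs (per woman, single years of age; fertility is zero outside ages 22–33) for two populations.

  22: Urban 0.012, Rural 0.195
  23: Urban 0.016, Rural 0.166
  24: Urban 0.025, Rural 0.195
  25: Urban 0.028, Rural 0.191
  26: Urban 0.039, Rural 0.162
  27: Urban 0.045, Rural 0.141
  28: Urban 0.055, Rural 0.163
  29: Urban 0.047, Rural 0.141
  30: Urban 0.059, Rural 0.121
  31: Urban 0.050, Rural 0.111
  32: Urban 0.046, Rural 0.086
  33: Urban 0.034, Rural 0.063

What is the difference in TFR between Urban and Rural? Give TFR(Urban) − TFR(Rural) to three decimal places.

-1.279

Urban:
  Sum of ASFRs = 0.012 + 0.016 + 0.025 + 0.028 + 0.039 + 0.045 + 0.055 + 0.047 + 0.059 + 0.050 + 0.046 + 0.034 = 0.456
  TFR = 0.456
Rural:
  Sum of ASFRs = 0.195 + 0.166 + 0.195 + 0.191 + 0.162 + 0.141 + 0.163 + 0.141 + 0.121 + 0.111 + 0.086 + 0.063 = 1.735
  TFR = 1.735
Difference = 0.456 − 1.735 = -1.279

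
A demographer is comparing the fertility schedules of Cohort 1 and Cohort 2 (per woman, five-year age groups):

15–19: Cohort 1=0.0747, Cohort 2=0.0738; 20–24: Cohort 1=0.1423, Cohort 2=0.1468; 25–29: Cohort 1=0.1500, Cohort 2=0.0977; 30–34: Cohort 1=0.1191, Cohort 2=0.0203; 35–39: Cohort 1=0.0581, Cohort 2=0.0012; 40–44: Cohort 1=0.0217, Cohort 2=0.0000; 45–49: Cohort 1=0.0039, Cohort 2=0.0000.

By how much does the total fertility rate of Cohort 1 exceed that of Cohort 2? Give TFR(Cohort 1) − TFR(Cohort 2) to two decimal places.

1.15

Cohort 1:
  Sum of ASFRs = 0.0747 + 0.1423 + 0.1500 + 0.1191 + 0.0581 + 0.0217 + 0.0039 = 0.5698
  TFR = 5 × 0.5698 = 2.849
Cohort 2:
  Sum of ASFRs = 0.0738 + 0.1468 + 0.0977 + 0.0203 + 0.0012 + 0.0000 + 0.0000 = 0.3398
  TFR = 5 × 0.3398 = 1.699
Difference = 2.849 − 1.699 = 1.15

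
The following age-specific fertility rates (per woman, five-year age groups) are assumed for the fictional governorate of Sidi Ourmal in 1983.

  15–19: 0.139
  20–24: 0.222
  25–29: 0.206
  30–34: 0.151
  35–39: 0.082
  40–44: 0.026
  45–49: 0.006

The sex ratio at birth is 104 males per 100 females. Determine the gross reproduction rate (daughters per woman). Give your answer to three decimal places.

Proportion female at birth = 100 / (100 + 104) = 0.49020.
Sum of ASFRs = 0.139 + 0.222 + 0.206 + 0.151 + 0.082 + 0.026 + 0.006 = 0.832
TFR = 5 × 0.832 = 4.16
GRR = 0.49020 × 4.16 = 2.03923

2.039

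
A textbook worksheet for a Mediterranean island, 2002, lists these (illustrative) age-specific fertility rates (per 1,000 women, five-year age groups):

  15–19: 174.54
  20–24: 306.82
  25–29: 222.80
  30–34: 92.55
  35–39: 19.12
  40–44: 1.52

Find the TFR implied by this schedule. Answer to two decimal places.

4.09

Sum of ASFRs = 174.54 + 306.82 + 222.80 + 92.55 + 19.12 + 1.52 = 817.35
TFR = 5 × 817.35 / 1000 = 4.08675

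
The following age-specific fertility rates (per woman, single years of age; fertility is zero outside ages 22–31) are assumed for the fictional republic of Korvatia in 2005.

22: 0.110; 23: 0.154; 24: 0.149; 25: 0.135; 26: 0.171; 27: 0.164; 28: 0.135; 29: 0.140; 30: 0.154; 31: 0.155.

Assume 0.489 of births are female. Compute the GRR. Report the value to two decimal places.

0.72

Proportion female at birth = 0.489.
Sum of ASFRs = 0.110 + 0.154 + 0.149 + 0.135 + 0.171 + 0.164 + 0.135 + 0.140 + 0.154 + 0.155 = 1.467
TFR = 1.467
GRR = 0.489 × 1.467 = 0.71736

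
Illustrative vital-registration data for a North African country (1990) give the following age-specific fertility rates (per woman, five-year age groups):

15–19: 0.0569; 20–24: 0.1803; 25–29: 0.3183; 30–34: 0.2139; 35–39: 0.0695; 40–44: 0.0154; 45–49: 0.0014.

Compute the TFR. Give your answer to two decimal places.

4.28

Sum of ASFRs = 0.0569 + 0.1803 + 0.3183 + 0.2139 + 0.0695 + 0.0154 + 0.0014 = 0.8557
TFR = 5 × 0.8557 = 4.2785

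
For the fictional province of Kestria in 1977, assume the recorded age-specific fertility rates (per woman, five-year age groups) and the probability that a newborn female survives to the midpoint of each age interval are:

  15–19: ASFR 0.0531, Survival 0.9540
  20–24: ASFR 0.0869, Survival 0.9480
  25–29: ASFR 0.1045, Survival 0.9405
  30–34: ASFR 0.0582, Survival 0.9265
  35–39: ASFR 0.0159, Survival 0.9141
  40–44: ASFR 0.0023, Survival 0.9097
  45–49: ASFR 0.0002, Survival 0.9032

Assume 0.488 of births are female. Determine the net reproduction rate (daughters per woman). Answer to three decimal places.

Proportion female at birth = 0.488.
Weighting each age-specific rate by interval width and survival:
  15–19: 5 × 0.0531 × 0.9540 = 0.25329
  20–24: 5 × 0.0869 × 0.9480 = 0.41191
  25–29: 5 × 0.1045 × 0.9405 = 0.49141
  30–34: 5 × 0.0582 × 0.9265 = 0.26961
  35–39: 5 × 0.0159 × 0.9141 = 0.07267
  40–44: 5 × 0.0023 × 0.9097 = 0.01046
  45–49: 5 × 0.0002 × 0.9032 = 0.00090
Sum = 1.51025
NRR = 0.488 × 1.51025 = 0.73700

0.737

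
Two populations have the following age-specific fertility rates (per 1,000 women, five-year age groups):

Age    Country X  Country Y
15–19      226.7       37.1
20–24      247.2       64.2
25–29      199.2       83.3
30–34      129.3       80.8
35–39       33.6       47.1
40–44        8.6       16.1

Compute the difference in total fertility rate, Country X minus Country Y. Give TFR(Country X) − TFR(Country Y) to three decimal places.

2.580

Country X:
  Sum of ASFRs = 226.7 + 247.2 + 199.2 + 129.3 + 33.6 + 8.6 = 844.6
  TFR = 5 × 844.6 / 1000 = 4.223
Country Y:
  Sum of ASFRs = 37.1 + 64.2 + 83.3 + 80.8 + 47.1 + 16.1 = 328.6
  TFR = 5 × 328.6 / 1000 = 1.643
Difference = 4.223 − 1.643 = 2.58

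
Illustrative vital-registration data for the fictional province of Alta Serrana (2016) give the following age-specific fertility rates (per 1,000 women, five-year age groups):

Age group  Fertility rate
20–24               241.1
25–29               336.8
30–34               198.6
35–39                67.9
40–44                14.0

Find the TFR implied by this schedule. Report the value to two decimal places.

4.29

Sum of ASFRs = 241.1 + 336.8 + 198.6 + 67.9 + 14.0 = 858.4
TFR = 5 × 858.4 / 1000 = 4.292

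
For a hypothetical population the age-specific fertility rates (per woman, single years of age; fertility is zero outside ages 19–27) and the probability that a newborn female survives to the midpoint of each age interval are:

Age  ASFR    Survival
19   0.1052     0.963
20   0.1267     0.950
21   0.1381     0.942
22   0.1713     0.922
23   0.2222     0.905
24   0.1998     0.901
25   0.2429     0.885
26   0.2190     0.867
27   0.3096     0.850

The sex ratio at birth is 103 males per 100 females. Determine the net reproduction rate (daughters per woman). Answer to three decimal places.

0.768

Proportion female at birth = 100 / (100 + 103) = 0.49261.
Weighting each age-specific rate by interval width and survival:
  19: 1 × 0.1052 × 0.963 = 0.10131
  20: 1 × 0.1267 × 0.950 = 0.12037
  21: 1 × 0.1381 × 0.942 = 0.13009
  22: 1 × 0.1713 × 0.922 = 0.15794
  23: 1 × 0.2222 × 0.905 = 0.20109
  24: 1 × 0.1998 × 0.901 = 0.18002
  25: 1 × 0.2429 × 0.885 = 0.21497
  26: 1 × 0.2190 × 0.867 = 0.18987
  27: 1 × 0.3096 × 0.850 = 0.26316
Sum = 1.55882
NRR = 0.49261 × 1.55882 = 0.76789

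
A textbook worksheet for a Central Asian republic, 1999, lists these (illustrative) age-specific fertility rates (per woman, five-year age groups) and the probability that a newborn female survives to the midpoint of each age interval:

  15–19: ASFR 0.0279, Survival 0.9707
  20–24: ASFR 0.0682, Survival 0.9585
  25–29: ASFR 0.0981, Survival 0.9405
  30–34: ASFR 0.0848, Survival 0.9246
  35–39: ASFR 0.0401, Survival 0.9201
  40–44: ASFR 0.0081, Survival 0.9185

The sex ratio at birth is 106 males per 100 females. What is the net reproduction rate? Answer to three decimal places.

Proportion female at birth = 100 / (100 + 106) = 0.48544.
Weighting each age-specific rate by interval width and survival:
  15–19: 5 × 0.0279 × 0.9707 = 0.13541
  20–24: 5 × 0.0682 × 0.9585 = 0.32685
  25–29: 5 × 0.0981 × 0.9405 = 0.46132
  30–34: 5 × 0.0848 × 0.9246 = 0.39203
  35–39: 5 × 0.0401 × 0.9201 = 0.18448
  40–44: 5 × 0.0081 × 0.9185 = 0.03720
Sum = 1.53729
NRR = 0.48544 × 1.53729 = 0.74626

0.746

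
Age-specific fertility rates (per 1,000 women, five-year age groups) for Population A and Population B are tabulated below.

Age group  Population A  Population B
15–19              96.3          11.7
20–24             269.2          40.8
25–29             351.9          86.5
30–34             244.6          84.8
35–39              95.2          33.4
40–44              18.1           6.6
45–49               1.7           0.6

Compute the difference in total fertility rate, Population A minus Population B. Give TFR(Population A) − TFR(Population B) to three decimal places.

Population A:
  Sum of ASFRs = 96.3 + 269.2 + 351.9 + 244.6 + 95.2 + 18.1 + 1.7 = 1077.0
  TFR = 5 × 1077.0 / 1000 = 5.385
Population B:
  Sum of ASFRs = 11.7 + 40.8 + 86.5 + 84.8 + 33.4 + 6.6 + 0.6 = 264.4
  TFR = 5 × 264.4 / 1000 = 1.322
Difference = 5.385 − 1.322 = 4.063

4.063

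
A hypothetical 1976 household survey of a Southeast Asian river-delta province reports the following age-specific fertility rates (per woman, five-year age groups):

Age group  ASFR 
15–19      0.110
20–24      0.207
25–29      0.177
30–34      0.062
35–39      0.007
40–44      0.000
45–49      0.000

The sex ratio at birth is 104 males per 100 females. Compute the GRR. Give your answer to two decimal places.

Proportion female at birth = 100 / (100 + 104) = 0.49020.
Sum of ASFRs = 0.110 + 0.207 + 0.177 + 0.062 + 0.007 + 0.000 + 0.000 = 0.563
TFR = 5 × 0.563 = 2.815
GRR = 0.49020 × 2.815 = 1.37991

1.38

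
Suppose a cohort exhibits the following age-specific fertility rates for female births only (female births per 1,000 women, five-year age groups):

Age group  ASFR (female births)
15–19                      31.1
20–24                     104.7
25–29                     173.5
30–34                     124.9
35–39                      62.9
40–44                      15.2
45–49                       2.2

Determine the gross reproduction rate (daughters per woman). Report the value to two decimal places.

Sum of female ASFRs = 31.1 + 104.7 + 173.5 + 124.9 + 62.9 + 15.2 + 2.2 = 514.5
GRR = 5 × 514.5 / 1000 = 2.5725

2.57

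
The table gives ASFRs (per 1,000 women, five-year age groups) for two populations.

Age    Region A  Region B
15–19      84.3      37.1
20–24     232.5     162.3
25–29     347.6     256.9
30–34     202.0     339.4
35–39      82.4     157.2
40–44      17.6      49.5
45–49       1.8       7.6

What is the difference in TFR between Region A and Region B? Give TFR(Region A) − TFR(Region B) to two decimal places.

Region A:
  Sum of ASFRs = 84.3 + 232.5 + 347.6 + 202.0 + 82.4 + 17.6 + 1.8 = 968.2
  TFR = 5 × 968.2 / 1000 = 4.841
Region B:
  Sum of ASFRs = 37.1 + 162.3 + 256.9 + 339.4 + 157.2 + 49.5 + 7.6 = 1010.0
  TFR = 5 × 1010.0 / 1000 = 5.05
Difference = 4.841 − 5.05 = -0.209

-0.21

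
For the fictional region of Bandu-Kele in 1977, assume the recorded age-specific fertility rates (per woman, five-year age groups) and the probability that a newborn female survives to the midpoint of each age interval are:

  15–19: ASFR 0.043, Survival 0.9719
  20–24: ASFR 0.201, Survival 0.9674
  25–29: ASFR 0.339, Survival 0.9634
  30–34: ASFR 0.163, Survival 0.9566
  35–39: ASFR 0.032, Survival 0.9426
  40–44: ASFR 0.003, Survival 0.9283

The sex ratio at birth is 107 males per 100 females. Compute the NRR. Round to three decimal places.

Proportion female at birth = 100 / (100 + 107) = 0.48309.
Survival-weighted fertility by age (5·fₓ·Sₓ):
  15–19: 5 × 0.043 × 0.9719 = 0.20896
  20–24: 5 × 0.201 × 0.9674 = 0.97224
  25–29: 5 × 0.339 × 0.9634 = 1.63296
  30–34: 5 × 0.163 × 0.9566 = 0.77963
  35–39: 5 × 0.032 × 0.9426 = 0.15082
  40–44: 5 × 0.003 × 0.9283 = 0.01392
Sum = 3.75853
NRR = 0.48309 × 3.75853 = 1.81571
An NRR exceeding 1 indicates intrinsic growth under these rates.

1.816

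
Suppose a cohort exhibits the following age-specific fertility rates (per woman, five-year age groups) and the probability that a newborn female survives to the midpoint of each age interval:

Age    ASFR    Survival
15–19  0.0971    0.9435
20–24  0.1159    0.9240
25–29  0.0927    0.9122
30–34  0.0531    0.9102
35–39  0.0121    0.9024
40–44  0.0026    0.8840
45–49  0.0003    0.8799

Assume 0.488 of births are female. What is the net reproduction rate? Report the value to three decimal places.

Proportion female at birth = 0.488.
Each age group contributes 5 × ASFR × survival:
  15–19: 5 × 0.0971 × 0.9435 = 0.45807
  20–24: 5 × 0.1159 × 0.9240 = 0.53546
  25–29: 5 × 0.0927 × 0.9122 = 0.42280
  30–34: 5 × 0.0531 × 0.9102 = 0.24166
  35–39: 5 × 0.0121 × 0.9024 = 0.05460
  40–44: 5 × 0.0026 × 0.8840 = 0.01149
  45–49: 5 × 0.0003 × 0.8799 = 0.00132
Sum = 1.72540
NRR = 0.488 × 1.72540 = 0.84200

0.842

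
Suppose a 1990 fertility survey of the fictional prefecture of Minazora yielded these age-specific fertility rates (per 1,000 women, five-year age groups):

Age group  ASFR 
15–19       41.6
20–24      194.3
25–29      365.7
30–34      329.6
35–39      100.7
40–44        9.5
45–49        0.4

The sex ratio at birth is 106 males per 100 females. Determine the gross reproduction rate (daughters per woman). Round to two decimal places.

2.53

Proportion female at birth = 100 / (100 + 106) = 0.48544.
Sum of ASFRs = 41.6 + 194.3 + 365.7 + 329.6 + 100.7 + 9.5 + 0.4 = 1041.8
TFR = 5 × 1041.8 / 1000 = 5.209
GRR = 0.48544 × 5.209 = 2.52866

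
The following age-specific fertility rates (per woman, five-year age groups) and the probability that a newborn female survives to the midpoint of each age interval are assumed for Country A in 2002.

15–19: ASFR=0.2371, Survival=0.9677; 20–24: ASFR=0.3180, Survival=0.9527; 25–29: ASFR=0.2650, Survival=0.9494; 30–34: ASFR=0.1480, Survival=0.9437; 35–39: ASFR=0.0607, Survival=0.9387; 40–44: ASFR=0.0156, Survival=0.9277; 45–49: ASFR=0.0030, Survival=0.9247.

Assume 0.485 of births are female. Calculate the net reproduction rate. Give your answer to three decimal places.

Proportion female at birth = 0.485.
Weighting each age-specific rate by interval width and survival:
  15–19: 5 × 0.2371 × 0.9677 = 1.14721
  20–24: 5 × 0.3180 × 0.9527 = 1.51479
  25–29: 5 × 0.2650 × 0.9494 = 1.25796
  30–34: 5 × 0.1480 × 0.9437 = 0.69834
  35–39: 5 × 0.0607 × 0.9387 = 0.28490
  40–44: 5 × 0.0156 × 0.9277 = 0.07236
  45–49: 5 × 0.0030 × 0.9247 = 0.01387
Sum = 4.98943
NRR = 0.485 × 4.98943 = 2.41987
NRR > 1, so each generation more than replaces itself.

2.420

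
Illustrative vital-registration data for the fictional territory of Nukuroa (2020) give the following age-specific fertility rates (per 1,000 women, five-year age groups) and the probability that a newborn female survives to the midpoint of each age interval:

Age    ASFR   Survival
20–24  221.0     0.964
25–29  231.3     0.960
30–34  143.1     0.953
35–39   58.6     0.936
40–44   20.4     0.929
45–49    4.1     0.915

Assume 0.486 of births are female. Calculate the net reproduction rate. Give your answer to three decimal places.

1.577

Proportion female at birth = 0.486.
Weighting each age-specific rate by interval width and survival:
  20–24: 5 × 221.0/1000 × 0.964 = 1.06522
  25–29: 5 × 231.3/1000 × 0.960 = 1.11024
  30–34: 5 × 143.1/1000 × 0.953 = 0.68187
  35–39: 5 × 58.6/1000 × 0.936 = 0.27425
  40–44: 5 × 20.4/1000 × 0.929 = 0.09476
  45–49: 5 × 4.1/1000 × 0.915 = 0.01876
Sum = 3.24510
NRR = 0.486 × 3.24510 = 1.57712
An NRR exceeding 1 indicates intrinsic growth under these rates.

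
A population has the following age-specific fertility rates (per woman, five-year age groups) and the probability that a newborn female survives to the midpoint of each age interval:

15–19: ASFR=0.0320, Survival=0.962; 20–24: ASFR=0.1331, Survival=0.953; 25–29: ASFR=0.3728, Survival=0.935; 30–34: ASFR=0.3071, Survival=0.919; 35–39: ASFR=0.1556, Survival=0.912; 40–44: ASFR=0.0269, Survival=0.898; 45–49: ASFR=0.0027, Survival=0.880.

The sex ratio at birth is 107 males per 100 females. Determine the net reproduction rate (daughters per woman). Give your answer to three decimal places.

Proportion female at birth = 100 / (100 + 107) = 0.48309.
Survival-weighted fertility by age (5·fₓ·Sₓ):
  15–19: 5 × 0.0320 × 0.962 = 0.15392
  20–24: 5 × 0.1331 × 0.953 = 0.63422
  25–29: 5 × 0.3728 × 0.935 = 1.74284
  30–34: 5 × 0.3071 × 0.919 = 1.41112
  35–39: 5 × 0.1556 × 0.912 = 0.70954
  40–44: 5 × 0.0269 × 0.898 = 0.12078
  45–49: 5 × 0.0027 × 0.880 = 0.01188
Sum = 4.78430
NRR = 0.48309 × 4.78430 = 2.31125

2.311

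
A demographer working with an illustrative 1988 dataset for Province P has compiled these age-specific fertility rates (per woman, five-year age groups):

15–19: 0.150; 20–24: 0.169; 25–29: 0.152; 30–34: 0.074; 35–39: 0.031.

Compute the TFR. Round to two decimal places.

Sum of ASFRs = 0.150 + 0.169 + 0.152 + 0.074 + 0.031 = 0.576
TFR = 5 × 0.576 = 2.88

2.88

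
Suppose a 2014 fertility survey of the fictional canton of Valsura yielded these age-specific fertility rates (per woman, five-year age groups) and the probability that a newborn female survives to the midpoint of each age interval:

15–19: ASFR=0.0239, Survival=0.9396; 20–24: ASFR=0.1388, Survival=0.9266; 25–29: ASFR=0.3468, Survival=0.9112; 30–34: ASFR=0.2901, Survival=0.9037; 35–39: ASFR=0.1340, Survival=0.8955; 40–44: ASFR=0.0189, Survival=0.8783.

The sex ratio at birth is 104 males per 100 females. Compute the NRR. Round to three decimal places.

2.122

Proportion female at birth = 100 / (100 + 104) = 0.49020.
Survival-weighted fertility by age (5·fₓ·Sₓ):
  15–19: 5 × 0.0239 × 0.9396 = 0.11228
  20–24: 5 × 0.1388 × 0.9266 = 0.64306
  25–29: 5 × 0.3468 × 0.9112 = 1.58002
  30–34: 5 × 0.2901 × 0.9037 = 1.31082
  35–39: 5 × 0.1340 × 0.8955 = 0.59999
  40–44: 5 × 0.0189 × 0.8783 = 0.08300
Sum = 4.32917
NRR = 0.49020 × 4.32917 = 2.12216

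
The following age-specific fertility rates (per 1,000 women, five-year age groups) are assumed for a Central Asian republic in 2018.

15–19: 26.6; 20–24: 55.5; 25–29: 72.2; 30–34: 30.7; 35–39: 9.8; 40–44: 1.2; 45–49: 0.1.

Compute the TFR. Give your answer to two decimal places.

0.98

Sum of ASFRs = 26.6 + 55.5 + 72.2 + 30.7 + 9.8 + 1.2 + 0.1 = 196.1
TFR = 5 × 196.1 / 1000 = 0.9805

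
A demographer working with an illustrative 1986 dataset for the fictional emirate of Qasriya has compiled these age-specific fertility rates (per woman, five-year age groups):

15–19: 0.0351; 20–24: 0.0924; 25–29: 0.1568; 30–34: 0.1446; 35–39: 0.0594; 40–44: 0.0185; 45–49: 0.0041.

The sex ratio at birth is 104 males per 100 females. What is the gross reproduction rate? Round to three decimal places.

Proportion female at birth = 100 / (100 + 104) = 0.49020.
Sum of ASFRs = 0.0351 + 0.0924 + 0.1568 + 0.1446 + 0.0594 + 0.0185 + 0.0041 = 0.5109
TFR = 5 × 0.5109 = 2.5545
GRR = 0.49020 × 2.5545 = 1.25222

1.252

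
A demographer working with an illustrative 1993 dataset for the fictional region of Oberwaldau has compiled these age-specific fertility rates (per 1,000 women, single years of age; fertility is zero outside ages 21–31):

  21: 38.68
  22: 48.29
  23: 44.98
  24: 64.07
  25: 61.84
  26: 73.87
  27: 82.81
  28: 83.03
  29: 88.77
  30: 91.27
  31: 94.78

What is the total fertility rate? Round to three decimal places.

0.772

Sum of ASFRs = 38.68 + 48.29 + 44.98 + 64.07 + 61.84 + 73.87 + 82.81 + 83.03 + 88.77 + 91.27 + 94.78 = 772.39
TFR = 772.39 / 1000 = 0.77239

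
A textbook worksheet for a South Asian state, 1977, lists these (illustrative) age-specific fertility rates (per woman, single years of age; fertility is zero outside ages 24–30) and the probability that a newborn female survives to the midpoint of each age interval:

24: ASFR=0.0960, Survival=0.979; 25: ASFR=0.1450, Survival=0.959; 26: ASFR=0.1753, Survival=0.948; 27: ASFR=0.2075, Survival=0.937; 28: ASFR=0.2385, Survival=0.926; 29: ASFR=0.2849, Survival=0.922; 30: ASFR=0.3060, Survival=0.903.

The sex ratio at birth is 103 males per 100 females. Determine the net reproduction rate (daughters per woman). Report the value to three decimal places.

0.667

Proportion female at birth = 100 / (100 + 103) = 0.49261.
Per-age-group product (1 × ASFR × survival probability):
  24: 1 × 0.0960 × 0.979 = 0.09398
  25: 1 × 0.1450 × 0.959 = 0.13906
  26: 1 × 0.1753 × 0.948 = 0.16618
  27: 1 × 0.2075 × 0.937 = 0.19443
  28: 1 × 0.2385 × 0.926 = 0.22085
  29: 1 × 0.2849 × 0.922 = 0.26268
  30: 1 × 0.3060 × 0.903 = 0.27632
Sum = 1.35350
NRR = 0.49261 × 1.35350 = 0.66675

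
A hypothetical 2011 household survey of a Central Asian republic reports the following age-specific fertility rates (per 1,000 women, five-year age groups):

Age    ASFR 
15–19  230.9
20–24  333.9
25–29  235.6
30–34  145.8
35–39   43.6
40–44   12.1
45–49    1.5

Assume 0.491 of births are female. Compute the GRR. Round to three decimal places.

Proportion female at birth = 0.491.
Sum of ASFRs = 230.9 + 333.9 + 235.6 + 145.8 + 43.6 + 12.1 + 1.5 = 1003.4
TFR = 5 × 1003.4 / 1000 = 5.017
GRR = 0.491 × 5.017 = 2.46335

2.463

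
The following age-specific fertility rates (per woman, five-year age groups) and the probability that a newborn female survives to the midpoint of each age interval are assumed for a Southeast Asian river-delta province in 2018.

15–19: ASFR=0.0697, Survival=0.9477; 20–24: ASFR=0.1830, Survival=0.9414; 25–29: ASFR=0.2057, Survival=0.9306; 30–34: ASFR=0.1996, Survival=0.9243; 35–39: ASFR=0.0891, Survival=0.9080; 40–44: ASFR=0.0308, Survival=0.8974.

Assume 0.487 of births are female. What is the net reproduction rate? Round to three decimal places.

1.760

Proportion female at birth = 0.487.
Each age group contributes 5 × ASFR × survival:
  15–19: 5 × 0.0697 × 0.9477 = 0.33027
  20–24: 5 × 0.1830 × 0.9414 = 0.86138
  25–29: 5 × 0.2057 × 0.9306 = 0.95712
  30–34: 5 × 0.1996 × 0.9243 = 0.92245
  35–39: 5 × 0.0891 × 0.9080 = 0.40451
  40–44: 5 × 0.0308 × 0.8974 = 0.13820
Sum = 3.61393
NRR = 0.487 × 3.61393 = 1.75998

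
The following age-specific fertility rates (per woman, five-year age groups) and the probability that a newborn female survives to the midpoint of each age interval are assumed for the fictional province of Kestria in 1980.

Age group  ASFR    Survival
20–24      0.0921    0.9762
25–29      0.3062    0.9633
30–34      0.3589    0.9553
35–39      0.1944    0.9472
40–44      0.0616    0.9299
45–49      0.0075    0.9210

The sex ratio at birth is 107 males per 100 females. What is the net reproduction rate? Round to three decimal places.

Proportion female at birth = 100 / (100 + 107) = 0.48309.
Per-age-group product (5 × ASFR × survival probability):
  20–24: 5 × 0.0921 × 0.9762 = 0.44954
  25–29: 5 × 0.3062 × 0.9633 = 1.47481
  30–34: 5 × 0.3589 × 0.9553 = 1.71429
  35–39: 5 × 0.1944 × 0.9472 = 0.92068
  40–44: 5 × 0.0616 × 0.9299 = 0.28641
  45–49: 5 × 0.0075 × 0.9210 = 0.03454
Sum = 4.88027
NRR = 0.48309 × 4.88027 = 2.35761

2.358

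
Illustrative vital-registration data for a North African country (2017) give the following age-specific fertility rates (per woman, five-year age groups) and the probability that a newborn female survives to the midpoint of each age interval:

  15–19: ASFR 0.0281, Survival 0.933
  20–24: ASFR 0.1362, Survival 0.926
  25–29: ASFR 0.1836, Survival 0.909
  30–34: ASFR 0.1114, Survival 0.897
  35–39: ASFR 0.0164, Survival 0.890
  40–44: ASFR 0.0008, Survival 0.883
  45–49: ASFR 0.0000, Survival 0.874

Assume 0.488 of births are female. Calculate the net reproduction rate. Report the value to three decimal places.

1.060

Proportion female at birth = 0.488.
Per-age-group product (5 × ASFR × survival probability):
  15–19: 5 × 0.0281 × 0.933 = 0.13109
  20–24: 5 × 0.1362 × 0.926 = 0.63061
  25–29: 5 × 0.1836 × 0.909 = 0.83446
  30–34: 5 × 0.1114 × 0.897 = 0.49963
  35–39: 5 × 0.0164 × 0.890 = 0.07298
  40–44: 5 × 0.0008 × 0.883 = 0.00353
  45–49: 5 × 0.0000 × 0.874 = 0.00000
Sum = 2.17230
NRR = 0.488 × 2.17230 = 1.06008
With NRR above 1 the population is above replacement fertility.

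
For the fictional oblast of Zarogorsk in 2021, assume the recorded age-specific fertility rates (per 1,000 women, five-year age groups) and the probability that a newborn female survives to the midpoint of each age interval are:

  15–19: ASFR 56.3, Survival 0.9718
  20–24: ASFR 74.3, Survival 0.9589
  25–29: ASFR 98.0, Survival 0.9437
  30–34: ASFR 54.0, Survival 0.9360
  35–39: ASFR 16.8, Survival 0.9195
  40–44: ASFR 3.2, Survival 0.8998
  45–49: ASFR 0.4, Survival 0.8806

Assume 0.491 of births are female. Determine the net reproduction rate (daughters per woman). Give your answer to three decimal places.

Proportion female at birth = 0.491.
Each age group contributes 5 × ASFR × survival:
  15–19: 5 × 56.3/1000 × 0.9718 = 0.27356
  20–24: 5 × 74.3/1000 × 0.9589 = 0.35623
  25–29: 5 × 98.0/1000 × 0.9437 = 0.46241
  30–34: 5 × 54.0/1000 × 0.9360 = 0.25272
  35–39: 5 × 16.8/1000 × 0.9195 = 0.07724
  40–44: 5 × 3.2/1000 × 0.8998 = 0.01440
  45–49: 5 × 0.4/1000 × 0.8806 = 0.00176
Sum = 1.43832
NRR = 0.491 × 1.43832 = 0.70622

0.706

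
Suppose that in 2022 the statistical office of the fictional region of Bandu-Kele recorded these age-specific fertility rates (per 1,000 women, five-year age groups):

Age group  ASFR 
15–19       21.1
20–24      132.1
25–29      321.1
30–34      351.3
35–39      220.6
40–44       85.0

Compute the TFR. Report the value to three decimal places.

5.656

Sum of ASFRs = 21.1 + 132.1 + 321.1 + 351.3 + 220.6 + 85.0 = 1131.2
TFR = 5 × 1131.2 / 1000 = 5.656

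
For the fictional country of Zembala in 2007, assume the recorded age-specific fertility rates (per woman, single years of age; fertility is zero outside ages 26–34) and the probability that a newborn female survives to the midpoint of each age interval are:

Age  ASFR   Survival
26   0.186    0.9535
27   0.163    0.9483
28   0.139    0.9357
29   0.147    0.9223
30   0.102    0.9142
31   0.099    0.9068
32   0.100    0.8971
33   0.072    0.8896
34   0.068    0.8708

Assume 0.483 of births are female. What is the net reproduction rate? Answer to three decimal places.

Proportion female at birth = 0.483.
Per-age-group product (1 × ASFR × survival probability):
  26: 1 × 0.186 × 0.9535 = 0.17735
  27: 1 × 0.163 × 0.9483 = 0.15457
  28: 1 × 0.139 × 0.9357 = 0.13006
  29: 1 × 0.147 × 0.9223 = 0.13558
  30: 1 × 0.102 × 0.9142 = 0.09325
  31: 1 × 0.099 × 0.9068 = 0.08977
  32: 1 × 0.100 × 0.8971 = 0.08971
  33: 1 × 0.072 × 0.8896 = 0.06405
  34: 1 × 0.068 × 0.8708 = 0.05921
Sum = 0.99355
NRR = 0.483 × 0.99355 = 0.47988

0.480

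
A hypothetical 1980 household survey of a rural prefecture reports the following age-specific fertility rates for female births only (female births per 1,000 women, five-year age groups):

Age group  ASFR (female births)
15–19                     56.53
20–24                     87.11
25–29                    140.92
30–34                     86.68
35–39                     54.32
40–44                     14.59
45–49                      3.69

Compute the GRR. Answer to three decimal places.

2.219

Sum of female ASFRs = 56.53 + 87.11 + 140.92 + 86.68 + 54.32 + 14.59 + 3.69 = 443.84
GRR = 5 × 443.84 / 1000 = 2.2192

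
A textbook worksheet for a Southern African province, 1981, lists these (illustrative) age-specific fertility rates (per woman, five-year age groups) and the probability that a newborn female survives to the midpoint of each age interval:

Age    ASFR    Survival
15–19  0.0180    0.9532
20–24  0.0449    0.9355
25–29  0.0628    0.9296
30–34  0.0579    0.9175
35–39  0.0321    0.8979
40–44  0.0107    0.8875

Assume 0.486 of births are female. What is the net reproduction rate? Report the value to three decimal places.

0.508

Proportion female at birth = 0.486.
Weighting each age-specific rate by interval width and survival:
  15–19: 5 × 0.0180 × 0.9532 = 0.08579
  20–24: 5 × 0.0449 × 0.9355 = 0.21002
  25–29: 5 × 0.0628 × 0.9296 = 0.29189
  30–34: 5 × 0.0579 × 0.9175 = 0.26562
  35–39: 5 × 0.0321 × 0.8979 = 0.14411
  40–44: 5 × 0.0107 × 0.8875 = 0.04748
Sum = 1.04491
NRR = 0.486 × 1.04491 = 0.50783
An NRR under 1 implies long-run decline under these rates.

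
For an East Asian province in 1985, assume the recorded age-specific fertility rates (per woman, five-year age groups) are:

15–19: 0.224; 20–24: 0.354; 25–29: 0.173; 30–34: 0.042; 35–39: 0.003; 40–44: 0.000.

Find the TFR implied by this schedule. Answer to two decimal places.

3.98

Sum of ASFRs = 0.224 + 0.354 + 0.173 + 0.042 + 0.003 + 0.000 = 0.796
TFR = 5 × 0.796 = 3.98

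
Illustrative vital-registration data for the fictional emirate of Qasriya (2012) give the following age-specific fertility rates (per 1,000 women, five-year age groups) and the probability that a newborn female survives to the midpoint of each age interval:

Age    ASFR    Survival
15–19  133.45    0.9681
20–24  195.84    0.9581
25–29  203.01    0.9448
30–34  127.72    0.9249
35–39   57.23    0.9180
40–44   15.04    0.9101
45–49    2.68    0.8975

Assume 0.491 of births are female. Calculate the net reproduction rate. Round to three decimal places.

Proportion female at birth = 0.491.
Each age group contributes 5 × ASFR × survival:
  15–19: 5 × 133.45/1000 × 0.9681 = 0.64596
  20–24: 5 × 195.84/1000 × 0.9581 = 0.93817
  25–29: 5 × 203.01/1000 × 0.9448 = 0.95902
  30–34: 5 × 127.72/1000 × 0.9249 = 0.59064
  35–39: 5 × 57.23/1000 × 0.9180 = 0.26269
  40–44: 5 × 15.04/1000 × 0.9101 = 0.06844
  45–49: 5 × 2.68/1000 × 0.8975 = 0.01203
Sum = 3.47695
NRR = 0.491 × 3.47695 = 1.70718

1.707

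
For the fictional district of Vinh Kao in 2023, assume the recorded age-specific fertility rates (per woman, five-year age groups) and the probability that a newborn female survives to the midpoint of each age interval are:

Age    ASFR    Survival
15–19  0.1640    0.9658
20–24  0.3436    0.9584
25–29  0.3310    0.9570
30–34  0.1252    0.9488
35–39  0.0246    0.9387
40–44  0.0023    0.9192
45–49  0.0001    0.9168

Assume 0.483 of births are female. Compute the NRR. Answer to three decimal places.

Proportion female at birth = 0.483.
Per-age-group product (5 × ASFR × survival probability):
  15–19: 5 × 0.1640 × 0.9658 = 0.79196
  20–24: 5 × 0.3436 × 0.9584 = 1.64653
  25–29: 5 × 0.3310 × 0.9570 = 1.58384
  30–34: 5 × 0.1252 × 0.9488 = 0.59395
  35–39: 5 × 0.0246 × 0.9387 = 0.11546
  40–44: 5 × 0.0023 × 0.9192 = 0.01057
  45–49: 5 × 0.0001 × 0.9168 = 0.00046
Sum = 4.74277
NRR = 0.483 × 4.74277 = 2.29076

2.291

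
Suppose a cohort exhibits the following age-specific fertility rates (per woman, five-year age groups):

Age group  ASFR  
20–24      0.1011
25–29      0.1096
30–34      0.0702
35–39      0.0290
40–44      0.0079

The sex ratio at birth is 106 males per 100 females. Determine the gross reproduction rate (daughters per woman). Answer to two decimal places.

0.77

Proportion female at birth = 100 / (100 + 106) = 0.48544.
Sum of ASFRs = 0.1011 + 0.1096 + 0.0702 + 0.0290 + 0.0079 = 0.3178
TFR = 5 × 0.3178 = 1.589
GRR = 0.48544 × 1.589 = 0.77136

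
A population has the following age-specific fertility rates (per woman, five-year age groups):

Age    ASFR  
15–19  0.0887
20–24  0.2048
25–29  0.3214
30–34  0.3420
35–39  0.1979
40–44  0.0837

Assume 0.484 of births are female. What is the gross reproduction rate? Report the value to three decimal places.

2.997

Proportion female at birth = 0.484.
Sum of ASFRs = 0.0887 + 0.2048 + 0.3214 + 0.3420 + 0.1979 + 0.0837 = 1.2385
TFR = 5 × 1.2385 = 6.1925
GRR = 0.484 × 6.1925 = 2.99717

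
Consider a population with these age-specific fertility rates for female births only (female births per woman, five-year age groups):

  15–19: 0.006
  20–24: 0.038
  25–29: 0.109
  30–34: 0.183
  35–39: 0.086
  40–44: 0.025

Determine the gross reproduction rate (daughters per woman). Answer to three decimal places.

Sum of female ASFRs = 0.006 + 0.038 + 0.109 + 0.183 + 0.086 + 0.025 = 0.447
GRR = 5 × 0.447 = 2.235

2.235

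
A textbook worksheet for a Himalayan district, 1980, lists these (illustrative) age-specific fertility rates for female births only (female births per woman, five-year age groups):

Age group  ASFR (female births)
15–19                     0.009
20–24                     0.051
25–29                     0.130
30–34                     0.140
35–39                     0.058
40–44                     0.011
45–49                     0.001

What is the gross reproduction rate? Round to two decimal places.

2.00

Sum of female ASFRs = 0.009 + 0.051 + 0.130 + 0.140 + 0.058 + 0.011 + 0.001 = 0.400
GRR = 5 × 0.400 = 2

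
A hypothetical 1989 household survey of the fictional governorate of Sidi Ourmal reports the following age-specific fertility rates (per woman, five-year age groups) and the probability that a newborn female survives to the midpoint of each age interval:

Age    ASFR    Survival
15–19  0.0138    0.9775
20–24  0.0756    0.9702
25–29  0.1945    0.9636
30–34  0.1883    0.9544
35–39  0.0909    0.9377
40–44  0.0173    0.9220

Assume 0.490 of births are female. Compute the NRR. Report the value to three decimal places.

1.360

Proportion female at birth = 0.490.
Weighting each age-specific rate by interval width and survival:
  15–19: 5 × 0.0138 × 0.9775 = 0.06745
  20–24: 5 × 0.0756 × 0.9702 = 0.36674
  25–29: 5 × 0.1945 × 0.9636 = 0.93710
  30–34: 5 × 0.1883 × 0.9544 = 0.89857
  35–39: 5 × 0.0909 × 0.9377 = 0.42618
  40–44: 5 × 0.0173 × 0.9220 = 0.07975
Sum = 2.77579
NRR = 0.490 × 2.77579 = 1.36014
An NRR exceeding 1 indicates intrinsic growth under these rates.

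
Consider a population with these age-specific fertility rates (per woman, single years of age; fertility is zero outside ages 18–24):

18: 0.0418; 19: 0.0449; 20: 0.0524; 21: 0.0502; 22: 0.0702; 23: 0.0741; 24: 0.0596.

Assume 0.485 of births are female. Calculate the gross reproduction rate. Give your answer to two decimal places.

0.19

Proportion female at birth = 0.485.
Sum of ASFRs = 0.0418 + 0.0449 + 0.0524 + 0.0502 + 0.0702 + 0.0741 + 0.0596 = 0.3932
TFR = 0.3932
GRR = 0.485 × 0.3932 = 0.19070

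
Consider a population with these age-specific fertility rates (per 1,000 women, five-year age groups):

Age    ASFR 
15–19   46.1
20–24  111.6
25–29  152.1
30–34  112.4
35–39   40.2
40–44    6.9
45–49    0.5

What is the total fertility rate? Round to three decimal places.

2.349

Sum of ASFRs = 46.1 + 111.6 + 152.1 + 112.4 + 40.2 + 6.9 + 0.5 = 469.8
TFR = 5 × 469.8 / 1000 = 2.349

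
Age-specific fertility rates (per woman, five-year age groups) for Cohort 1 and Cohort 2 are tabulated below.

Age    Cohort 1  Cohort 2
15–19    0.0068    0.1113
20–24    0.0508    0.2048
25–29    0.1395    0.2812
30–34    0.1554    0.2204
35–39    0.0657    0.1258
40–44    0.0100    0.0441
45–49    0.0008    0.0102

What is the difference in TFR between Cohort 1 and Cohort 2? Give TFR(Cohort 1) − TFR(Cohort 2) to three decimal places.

Cohort 1:
  Sum of ASFRs = 0.0068 + 0.0508 + 0.1395 + 0.1554 + 0.0657 + 0.0100 + 0.0008 = 0.4290
  TFR = 5 × 0.4290 = 2.145
Cohort 2:
  Sum of ASFRs = 0.1113 + 0.2048 + 0.2812 + 0.2204 + 0.1258 + 0.0441 + 0.0102 = 0.9978
  TFR = 5 × 0.9978 = 4.989
Difference = 2.145 − 4.989 = -2.844

-2.844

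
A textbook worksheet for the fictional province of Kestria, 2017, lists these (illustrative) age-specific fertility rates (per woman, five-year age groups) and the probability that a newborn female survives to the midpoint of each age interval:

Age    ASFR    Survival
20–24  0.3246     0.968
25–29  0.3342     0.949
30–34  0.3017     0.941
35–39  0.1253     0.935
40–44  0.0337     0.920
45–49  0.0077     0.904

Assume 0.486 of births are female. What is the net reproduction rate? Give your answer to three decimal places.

2.601

Proportion female at birth = 0.486.
Per-age-group product (5 × ASFR × survival probability):
  20–24: 5 × 0.3246 × 0.968 = 1.57106
  25–29: 5 × 0.3342 × 0.949 = 1.58578
  30–34: 5 × 0.3017 × 0.941 = 1.41950
  35–39: 5 × 0.1253 × 0.935 = 0.58578
  40–44: 5 × 0.0337 × 0.920 = 0.15502
  45–49: 5 × 0.0077 × 0.904 = 0.03480
Sum = 5.35194
NRR = 0.486 × 5.35194 = 2.60104
NRR > 1, so each generation more than replaces itself.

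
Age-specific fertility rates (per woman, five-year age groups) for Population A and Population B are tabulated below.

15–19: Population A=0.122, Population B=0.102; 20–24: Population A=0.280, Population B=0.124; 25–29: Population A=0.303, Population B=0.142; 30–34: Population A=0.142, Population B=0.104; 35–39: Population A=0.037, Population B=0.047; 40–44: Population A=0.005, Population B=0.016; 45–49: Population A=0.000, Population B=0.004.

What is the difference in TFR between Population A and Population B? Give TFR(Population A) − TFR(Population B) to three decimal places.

Population A:
  Sum of ASFRs = 0.122 + 0.280 + 0.303 + 0.142 + 0.037 + 0.005 + 0.000 = 0.889
  TFR = 5 × 0.889 = 4.445
Population B:
  Sum of ASFRs = 0.102 + 0.124 + 0.142 + 0.104 + 0.047 + 0.016 + 0.004 = 0.539
  TFR = 5 × 0.539 = 2.695
Difference = 4.445 − 2.695 = 1.75

1.750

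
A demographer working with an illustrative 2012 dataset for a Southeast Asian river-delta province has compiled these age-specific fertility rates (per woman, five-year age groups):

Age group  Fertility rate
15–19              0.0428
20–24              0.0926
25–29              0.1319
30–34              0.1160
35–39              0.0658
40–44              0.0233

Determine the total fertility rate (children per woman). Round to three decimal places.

Sum of ASFRs = 0.0428 + 0.0926 + 0.1319 + 0.1160 + 0.0658 + 0.0233 = 0.4724
TFR = 5 × 0.4724 = 2.362

2.362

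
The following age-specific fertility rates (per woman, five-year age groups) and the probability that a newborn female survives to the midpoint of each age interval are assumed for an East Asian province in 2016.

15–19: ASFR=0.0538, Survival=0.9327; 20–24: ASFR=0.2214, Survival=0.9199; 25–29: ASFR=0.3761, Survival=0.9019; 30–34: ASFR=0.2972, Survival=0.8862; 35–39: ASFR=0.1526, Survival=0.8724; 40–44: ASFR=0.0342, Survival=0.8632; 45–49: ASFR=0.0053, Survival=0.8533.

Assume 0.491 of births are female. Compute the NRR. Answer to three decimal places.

Proportion female at birth = 0.491.
Per-age-group product (5 × ASFR × survival probability):
  15–19: 5 × 0.0538 × 0.9327 = 0.25090
  20–24: 5 × 0.2214 × 0.9199 = 1.01833
  25–29: 5 × 0.3761 × 0.9019 = 1.69602
  30–34: 5 × 0.2972 × 0.8862 = 1.31689
  35–39: 5 × 0.1526 × 0.8724 = 0.66564
  40–44: 5 × 0.0342 × 0.8632 = 0.14761
  45–49: 5 × 0.0053 × 0.8533 = 0.02261
Sum = 5.11800
NRR = 0.491 × 5.11800 = 2.51294

2.513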